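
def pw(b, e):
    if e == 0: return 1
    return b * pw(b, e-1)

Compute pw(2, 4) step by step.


pw(2, 4)
= 2 * pw(2, 3)
= 2 * 2 * pw(2, 2)
= 2 * 2 * 2 * pw(2, 1)
= 2 * 2 * 2 * 2 * pw(2, 0)
= 2 * 2 * 2 * 2 * 1
= 16

16


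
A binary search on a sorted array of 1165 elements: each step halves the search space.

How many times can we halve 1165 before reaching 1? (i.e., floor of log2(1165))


1165 / 2 = 582
582 / 2 = 291
291 / 2 = 145
145 / 2 = 72
72 / 2 = 36
36 / 2 = 18
18 / 2 = 9
9 / 2 = 4
4 / 2 = 2
2 / 2 = 1
Reached 1 after 10 halvings

10


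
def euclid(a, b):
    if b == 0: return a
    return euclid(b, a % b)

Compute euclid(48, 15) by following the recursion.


euclid(48, 15) = euclid(15, 3)
euclid(15, 3) = euclid(3, 0)
euclid(3, 0) = 3  (base case)

3


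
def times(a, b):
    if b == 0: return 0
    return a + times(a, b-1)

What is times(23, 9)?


times(23, 9) = 23 + times(23, 8)
times(23, 8) = 23 + times(23, 7)
times(23, 7) = 23 + times(23, 6)
times(23, 6) = 23 + times(23, 5)
times(23, 5) = 23 + times(23, 4)
times(23, 4) = 23 + times(23, 3)
times(23, 3) = 23 + times(23, 2)
times(23, 2) = 23 + times(23, 1)
times(23, 1) = 23 + times(23, 0)
times(23, 0) = 0  (base case)
Total: 23 + 23 + 23 + 23 + 23 + 23 + 23 + 23 + 23 + 0 = 207

207


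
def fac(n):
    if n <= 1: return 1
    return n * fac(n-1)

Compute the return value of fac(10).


fac(10)
= 10 * fac(9)
= 10 * 9 * fac(8)
= 10 * 9 * 8 * fac(7)
= 10 * 9 * 8 * 7 * fac(6)
= 10 * 9 * 8 * 7 * 6 * fac(5)
= 10 * 9 * 8 * 7 * 6 * 5 * fac(4)
= 10 * 9 * 8 * 7 * 6 * 5 * 4 * fac(3)
= 10 * 9 * 8 * 7 * 6 * 5 * 4 * 3 * fac(2)
= 10 * 9 * 8 * 7 * 6 * 5 * 4 * 3 * 2 * fac(1)
= 10 * 9 * 8 * 7 * 6 * 5 * 4 * 3 * 2 * 1
= 3628800

3628800


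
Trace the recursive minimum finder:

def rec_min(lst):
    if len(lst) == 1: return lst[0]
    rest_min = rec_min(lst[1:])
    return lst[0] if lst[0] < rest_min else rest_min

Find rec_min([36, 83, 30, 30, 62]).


rec_min([36, 83, 30, 30, 62]): compare 36 with rec_min([83, 30, 30, 62])
rec_min([83, 30, 30, 62]): compare 83 with rec_min([30, 30, 62])
rec_min([30, 30, 62]): compare 30 with rec_min([30, 62])
rec_min([30, 62]): compare 30 with rec_min([62])
rec_min([62]) = 62  (base case)
Compare 30 with 62 -> 30
Compare 30 with 30 -> 30
Compare 83 with 30 -> 30
Compare 36 with 30 -> 30

30


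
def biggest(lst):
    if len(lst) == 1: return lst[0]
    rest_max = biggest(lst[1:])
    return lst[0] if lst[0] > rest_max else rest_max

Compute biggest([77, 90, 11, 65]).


biggest([77, 90, 11, 65]): compare 77 with biggest([90, 11, 65])
biggest([90, 11, 65]): compare 90 with biggest([11, 65])
biggest([11, 65]): compare 11 with biggest([65])
biggest([65]) = 65  (base case)
Compare 11 with 65 -> 65
Compare 90 with 65 -> 90
Compare 77 with 90 -> 90

90


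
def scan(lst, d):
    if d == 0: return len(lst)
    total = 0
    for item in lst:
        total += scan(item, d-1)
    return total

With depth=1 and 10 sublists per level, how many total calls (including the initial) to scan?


At depth 0 (root): 1 call
At depth 1: each of 1 parents calls scan on 10 children = 10 calls
Total: 1 + 10 = 11

11


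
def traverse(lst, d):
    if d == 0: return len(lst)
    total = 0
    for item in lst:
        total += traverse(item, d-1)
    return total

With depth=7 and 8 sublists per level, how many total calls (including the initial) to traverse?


At depth 0 (root): 1 call
At depth 1: each of 1 parents calls traverse on 8 children = 8 calls
At depth 2: each of 8 parents calls traverse on 8 children = 64 calls
At depth 3: each of 64 parents calls traverse on 8 children = 512 calls
At depth 4: each of 512 parents calls traverse on 8 children = 4096 calls
At depth 5: each of 4096 parents calls traverse on 8 children = 32768 calls
At depth 6: each of 32768 parents calls traverse on 8 children = 262144 calls
At depth 7: each of 262144 parents calls traverse on 8 children = 2097152 calls
Total: 1 + 8 + 64 + 512 + 4096 + 32768 + 262144 + 2097152 = 2396745

2396745


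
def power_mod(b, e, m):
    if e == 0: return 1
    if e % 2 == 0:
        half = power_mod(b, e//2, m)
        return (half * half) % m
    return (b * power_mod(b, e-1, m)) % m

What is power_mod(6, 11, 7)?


power_mod(6, 11, 7): e is odd, compute power_mod(6, 10, 7)
  power_mod(6, 10, 7): e is even, compute power_mod(6, 5, 7)
    power_mod(6, 5, 7): e is odd, compute power_mod(6, 4, 7)
      power_mod(6, 4, 7): e is even, compute power_mod(6, 2, 7)
        power_mod(6, 2, 7): e is even, compute power_mod(6, 1, 7)
          power_mod(6, 1, 7): e is odd, compute power_mod(6, 0, 7)
          power_mod(6, 0, 7) = 1
          (6 * 1) % 7 = 6
        half=6, (6*6) % 7 = 1
      half=1, (1*1) % 7 = 1
    (6 * 1) % 7 = 6
  half=6, (6*6) % 7 = 1
(6 * 1) % 7 = 6

6


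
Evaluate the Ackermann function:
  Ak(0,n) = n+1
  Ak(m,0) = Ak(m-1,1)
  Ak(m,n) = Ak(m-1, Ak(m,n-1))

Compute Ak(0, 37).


Ak(0, 37) = 38
Result: Ak(0, 37) = 38

38


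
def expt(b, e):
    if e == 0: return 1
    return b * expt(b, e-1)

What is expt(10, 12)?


expt(10, 12)
= 10 * expt(10, 11)
= 10 * 10 * expt(10, 10)
= 10 * 10 * 10 * expt(10, 9)
= 10 * 10 * 10 * 10 * expt(10, 8)
= 10 * 10 * 10 * 10 * 10 * expt(10, 7)
= 10 * 10 * 10 * 10 * 10 * 10 * expt(10, 6)
= 10 * 10 * 10 * 10 * 10 * 10 * 10 * expt(10, 5)
= 10 * 10 * 10 * 10 * 10 * 10 * 10 * 10 * expt(10, 4)
= 10 * 10 * 10 * 10 * 10 * 10 * 10 * 10 * 10 * expt(10, 3)
= 10 * 10 * 10 * 10 * 10 * 10 * 10 * 10 * 10 * 10 * expt(10, 2)
= 10 * 10 * 10 * 10 * 10 * 10 * 10 * 10 * 10 * 10 * 10 * expt(10, 1)
= 10 * 10 * 10 * 10 * 10 * 10 * 10 * 10 * 10 * 10 * 10 * 10 * expt(10, 0)
= 10 * 10 * 10 * 10 * 10 * 10 * 10 * 10 * 10 * 10 * 10 * 10 * 1
= 1000000000000

1000000000000


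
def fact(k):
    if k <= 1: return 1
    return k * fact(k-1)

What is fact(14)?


fact(14)
= 14 * fact(13)
= 14 * 13 * fact(12)
= 14 * 13 * 12 * fact(11)
= 14 * 13 * 12 * 11 * fact(10)
= 14 * 13 * 12 * 11 * 10 * fact(9)
= 14 * 13 * 12 * 11 * 10 * 9 * fact(8)
= 14 * 13 * 12 * 11 * 10 * 9 * 8 * fact(7)
= 14 * 13 * 12 * 11 * 10 * 9 * 8 * 7 * fact(6)
= 14 * 13 * 12 * 11 * 10 * 9 * 8 * 7 * 6 * fact(5)
= 14 * 13 * 12 * 11 * 10 * 9 * 8 * 7 * 6 * 5 * fact(4)
= 14 * 13 * 12 * 11 * 10 * 9 * 8 * 7 * 6 * 5 * 4 * fact(3)
= 14 * 13 * 12 * 11 * 10 * 9 * 8 * 7 * 6 * 5 * 4 * 3 * fact(2)
= 14 * 13 * 12 * 11 * 10 * 9 * 8 * 7 * 6 * 5 * 4 * 3 * 2 * fact(1)
= 14 * 13 * 12 * 11 * 10 * 9 * 8 * 7 * 6 * 5 * 4 * 3 * 2 * 1
= 87178291200

87178291200


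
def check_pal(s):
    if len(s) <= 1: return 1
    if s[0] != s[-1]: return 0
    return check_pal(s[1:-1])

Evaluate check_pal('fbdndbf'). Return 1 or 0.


check_pal('fbdndbf'): s[0]='f' == s[-1]='f' -> check check_pal('bdndb')
check_pal('bdndb'): s[0]='b' == s[-1]='b' -> check check_pal('dnd')
check_pal('dnd'): s[0]='d' == s[-1]='d' -> check check_pal('n')
check_pal('n'): len <= 1 -> return 1  (base case)
Result: 1 (palindrome)

1


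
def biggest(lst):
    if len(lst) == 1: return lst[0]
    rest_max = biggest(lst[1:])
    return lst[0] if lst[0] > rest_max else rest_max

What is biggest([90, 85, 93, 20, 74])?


biggest([90, 85, 93, 20, 74]): compare 90 with biggest([85, 93, 20, 74])
biggest([85, 93, 20, 74]): compare 85 with biggest([93, 20, 74])
biggest([93, 20, 74]): compare 93 with biggest([20, 74])
biggest([20, 74]): compare 20 with biggest([74])
biggest([74]) = 74  (base case)
Compare 20 with 74 -> 74
Compare 93 with 74 -> 93
Compare 85 with 93 -> 93
Compare 90 with 93 -> 93

93


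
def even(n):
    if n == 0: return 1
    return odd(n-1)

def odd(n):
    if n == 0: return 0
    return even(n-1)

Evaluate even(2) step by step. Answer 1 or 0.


even(2) = odd(1)
odd(1) = even(0)
even(0) = 1  (base case)
Result: 1

1


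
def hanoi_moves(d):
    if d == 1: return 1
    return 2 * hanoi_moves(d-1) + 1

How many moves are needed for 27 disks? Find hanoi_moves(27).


hanoi_moves(27) = 2 * hanoi_moves(26) + 1
hanoi_moves(26) = 2 * hanoi_moves(25) + 1
hanoi_moves(25) = 2 * hanoi_moves(24) + 1
hanoi_moves(24) = 2 * hanoi_moves(23) + 1
hanoi_moves(23) = 2 * hanoi_moves(22) + 1
hanoi_moves(22) = 2 * hanoi_moves(21) + 1
hanoi_moves(21) = 2 * hanoi_moves(20) + 1
hanoi_moves(20) = 2 * hanoi_moves(19) + 1
hanoi_moves(19) = 2 * hanoi_moves(18) + 1
hanoi_moves(18) = 2 * hanoi_moves(17) + 1
hanoi_moves(17) = 2 * hanoi_moves(16) + 1
hanoi_moves(16) = 2 * hanoi_moves(15) + 1
hanoi_moves(15) = 2 * hanoi_moves(14) + 1
hanoi_moves(14) = 2 * hanoi_moves(13) + 1
hanoi_moves(13) = 2 * hanoi_moves(12) + 1
hanoi_moves(12) = 2 * hanoi_moves(11) + 1
hanoi_moves(11) = 2 * hanoi_moves(10) + 1
hanoi_moves(10) = 2 * hanoi_moves(9) + 1
hanoi_moves(9) = 2 * hanoi_moves(8) + 1
hanoi_moves(8) = 2 * hanoi_moves(7) + 1
hanoi_moves(7) = 2 * hanoi_moves(6) + 1
hanoi_moves(6) = 2 * hanoi_moves(5) + 1
hanoi_moves(5) = 2 * hanoi_moves(4) + 1
hanoi_moves(4) = 2 * hanoi_moves(3) + 1
hanoi_moves(3) = 2 * hanoi_moves(2) + 1
hanoi_moves(2) = 2 * hanoi_moves(1) + 1
hanoi_moves(1) = 1  (base case)
hanoi_moves(2) = 2 * 1 + 1 = 3
hanoi_moves(3) = 2 * 3 + 1 = 7
hanoi_moves(4) = 2 * 7 + 1 = 15
hanoi_moves(5) = 2 * 15 + 1 = 31
hanoi_moves(6) = 2 * 31 + 1 = 63
hanoi_moves(7) = 2 * 63 + 1 = 127
hanoi_moves(8) = 2 * 127 + 1 = 255
hanoi_moves(9) = 2 * 255 + 1 = 511
hanoi_moves(10) = 2 * 511 + 1 = 1023
hanoi_moves(11) = 2 * 1023 + 1 = 2047
hanoi_moves(12) = 2 * 2047 + 1 = 4095
hanoi_moves(13) = 2 * 4095 + 1 = 8191
hanoi_moves(14) = 2 * 8191 + 1 = 16383
hanoi_moves(15) = 2 * 16383 + 1 = 32767
hanoi_moves(16) = 2 * 32767 + 1 = 65535
hanoi_moves(17) = 2 * 65535 + 1 = 131071
hanoi_moves(18) = 2 * 131071 + 1 = 262143
hanoi_moves(19) = 2 * 262143 + 1 = 524287
hanoi_moves(20) = 2 * 524287 + 1 = 1048575
hanoi_moves(21) = 2 * 1048575 + 1 = 2097151
hanoi_moves(22) = 2 * 2097151 + 1 = 4194303
hanoi_moves(23) = 2 * 4194303 + 1 = 8388607
hanoi_moves(24) = 2 * 8388607 + 1 = 16777215
hanoi_moves(25) = 2 * 16777215 + 1 = 33554431
hanoi_moves(26) = 2 * 33554431 + 1 = 67108863
hanoi_moves(27) = 2 * 67108863 + 1 = 134217727

134217727


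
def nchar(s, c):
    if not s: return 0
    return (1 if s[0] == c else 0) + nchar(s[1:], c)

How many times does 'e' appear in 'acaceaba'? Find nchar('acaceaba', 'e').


s[0]='a' != 'e' -> 0
s[0]='c' != 'e' -> 0
s[0]='a' != 'e' -> 0
s[0]='c' != 'e' -> 0
s[0]='e' == 'e' -> 1
s[0]='a' != 'e' -> 0
s[0]='b' != 'e' -> 0
s[0]='a' != 'e' -> 0
Sum: 0 + 0 + 0 + 0 + 1 + 0 + 0 + 0 = 1

1


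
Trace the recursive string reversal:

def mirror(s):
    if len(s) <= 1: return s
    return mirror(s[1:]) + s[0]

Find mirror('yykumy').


mirror('yykumy') = mirror('ykumy') + 'y'
mirror('ykumy') = mirror('kumy') + 'y'
mirror('kumy') = mirror('umy') + 'k'
mirror('umy') = mirror('my') + 'u'
mirror('my') = mirror('y') + 'm'
mirror('y') = 'y'  (base case)
Concatenating: 'y' + 'm' + 'u' + 'k' + 'y' + 'y' = 'ymukyy'

ymukyy


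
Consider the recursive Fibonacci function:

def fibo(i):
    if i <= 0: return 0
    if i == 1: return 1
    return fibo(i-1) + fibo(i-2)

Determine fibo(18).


Computing fibo(18) bottom-up:
fibo(0) = 0
fibo(1) = 1
fibo(2) = fibo(1) + fibo(0) = 1 + 0 = 1
fibo(3) = fibo(2) + fibo(1) = 1 + 1 = 2
fibo(4) = fibo(3) + fibo(2) = 2 + 1 = 3
fibo(5) = fibo(4) + fibo(3) = 3 + 2 = 5
fibo(6) = fibo(5) + fibo(4) = 5 + 3 = 8
fibo(7) = fibo(6) + fibo(5) = 8 + 5 = 13
fibo(8) = fibo(7) + fibo(6) = 13 + 8 = 21
fibo(9) = fibo(8) + fibo(7) = 21 + 13 = 34
fibo(10) = fibo(9) + fibo(8) = 34 + 21 = 55
fibo(11) = fibo(10) + fibo(9) = 55 + 34 = 89
fibo(12) = fibo(11) + fibo(10) = 89 + 55 = 144
fibo(13) = fibo(12) + fibo(11) = 144 + 89 = 233
fibo(14) = fibo(13) + fibo(12) = 233 + 144 = 377
fibo(15) = fibo(14) + fibo(13) = 377 + 233 = 610
fibo(16) = fibo(15) + fibo(14) = 610 + 377 = 987
fibo(17) = fibo(16) + fibo(15) = 987 + 610 = 1597
fibo(18) = fibo(17) + fibo(16) = 1597 + 987 = 2584

2584


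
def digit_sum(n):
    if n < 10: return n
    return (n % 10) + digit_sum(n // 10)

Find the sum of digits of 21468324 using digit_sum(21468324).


digit_sum(21468324) = 4 + digit_sum(2146832)
digit_sum(2146832) = 2 + digit_sum(214683)
digit_sum(214683) = 3 + digit_sum(21468)
digit_sum(21468) = 8 + digit_sum(2146)
digit_sum(2146) = 6 + digit_sum(214)
digit_sum(214) = 4 + digit_sum(21)
digit_sum(21) = 1 + digit_sum(2)
digit_sum(2) = 2  (base case)
Total: 4 + 2 + 3 + 8 + 6 + 4 + 1 + 2 = 30

30


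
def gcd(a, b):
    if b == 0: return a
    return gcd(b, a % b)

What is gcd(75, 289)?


gcd(75, 289) = gcd(289, 75)
gcd(289, 75) = gcd(75, 64)
gcd(75, 64) = gcd(64, 11)
gcd(64, 11) = gcd(11, 9)
gcd(11, 9) = gcd(9, 2)
gcd(9, 2) = gcd(2, 1)
gcd(2, 1) = gcd(1, 0)
gcd(1, 0) = 1  (base case)

1


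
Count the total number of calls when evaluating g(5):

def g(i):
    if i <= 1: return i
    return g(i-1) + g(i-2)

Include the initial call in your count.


Let C(n) = total calls for g(n)
C(0) = 1, C(1) = 1
C(2) = 1 + C(1) + C(0) = 1 + 1 + 1 = 3
C(3) = 1 + C(2) + C(1) = 1 + 3 + 1 = 5
C(4) = 1 + C(3) + C(2) = 1 + 5 + 3 = 9
C(5) = 1 + C(4) + C(3) = 1 + 9 + 5 = 15

15


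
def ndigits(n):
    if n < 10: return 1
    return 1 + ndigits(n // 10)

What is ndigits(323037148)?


ndigits(323037148) = 1 + ndigits(32303714)
ndigits(32303714) = 1 + ndigits(3230371)
ndigits(3230371) = 1 + ndigits(323037)
ndigits(323037) = 1 + ndigits(32303)
ndigits(32303) = 1 + ndigits(3230)
ndigits(3230) = 1 + ndigits(323)
ndigits(323) = 1 + ndigits(32)
ndigits(32) = 1 + ndigits(3)
ndigits(3) = 1  (base case: 3 < 10)
Unwinding: 1 + 1 + 1 + 1 + 1 + 1 + 1 + 1 + 1 = 9

9


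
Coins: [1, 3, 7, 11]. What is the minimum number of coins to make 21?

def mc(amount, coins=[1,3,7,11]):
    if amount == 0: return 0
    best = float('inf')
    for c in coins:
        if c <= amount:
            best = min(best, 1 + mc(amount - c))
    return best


Building up with DP:
mc(0) = 0
mc(1) = min(1+mc(0)=1+0=1) = 1
mc(2) = min(1+mc(1)=1+1=2) = 2
mc(3) = min(1+mc(2)=1+2=3, 1+mc(0)=1+0=1) = 1
mc(4) = min(1+mc(3)=1+1=2, 1+mc(1)=1+1=2) = 2
mc(5) = min(1+mc(4)=1+2=3, 1+mc(2)=1+2=3) = 3
mc(6) = min(1+mc(5)=1+3=4, 1+mc(3)=1+1=2) = 2
mc(7) = min(1+mc(6)=1+2=3, 1+mc(4)=1+2=3, 1+mc(0)=1+0=1) = 1
mc(8) = min(1+mc(7)=1+1=2, 1+mc(5)=1+3=4, 1+mc(1)=1+1=2) = 2
mc(9) = min(1+mc(8)=1+2=3, 1+mc(6)=1+2=3, 1+mc(2)=1+2=3) = 3
mc(10) = min(1+mc(9)=1+3=4, 1+mc(7)=1+1=2, 1+mc(3)=1+1=2) = 2
mc(11) = min(1+mc(10)=1+2=3, 1+mc(8)=1+2=3, 1+mc(4)=1+2=3, 1+mc(0)=1+0=1) = 1
mc(12) = min(1+mc(11)=1+1=2, 1+mc(9)=1+3=4, 1+mc(5)=1+3=4, 1+mc(1)=1+1=2) = 2
mc(13) = min(1+mc(12)=1+2=3, 1+mc(10)=1+2=3, 1+mc(6)=1+2=3, 1+mc(2)=1+2=3) = 3
mc(14) = min(1+mc(13)=1+3=4, 1+mc(11)=1+1=2, 1+mc(7)=1+1=2, 1+mc(3)=1+1=2) = 2
mc(15) = min(1+mc(14)=1+2=3, 1+mc(12)=1+2=3, 1+mc(8)=1+2=3, 1+mc(4)=1+2=3) = 3
mc(16) = min(1+mc(15)=1+3=4, 1+mc(13)=1+3=4, 1+mc(9)=1+3=4, 1+mc(5)=1+3=4) = 4
mc(17) = min(1+mc(16)=1+4=5, 1+mc(14)=1+2=3, 1+mc(10)=1+2=3, 1+mc(6)=1+2=3) = 3
mc(18) = min(1+mc(17)=1+3=4, 1+mc(15)=1+3=4, 1+mc(11)=1+1=2, 1+mc(7)=1+1=2) = 2
mc(19) = min(1+mc(18)=1+2=3, 1+mc(16)=1+4=5, 1+mc(12)=1+2=3, 1+mc(8)=1+2=3) = 3
mc(20) = min(1+mc(19)=1+3=4, 1+mc(17)=1+3=4, 1+mc(13)=1+3=4, 1+mc(9)=1+3=4) = 4
mc(21) = min(1+mc(20)=1+4=5, 1+mc(18)=1+2=3, 1+mc(14)=1+2=3, 1+mc(10)=1+2=3) = 3

3


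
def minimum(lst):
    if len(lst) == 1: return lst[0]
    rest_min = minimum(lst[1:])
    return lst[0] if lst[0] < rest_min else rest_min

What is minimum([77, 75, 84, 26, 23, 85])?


minimum([77, 75, 84, 26, 23, 85]): compare 77 with minimum([75, 84, 26, 23, 85])
minimum([75, 84, 26, 23, 85]): compare 75 with minimum([84, 26, 23, 85])
minimum([84, 26, 23, 85]): compare 84 with minimum([26, 23, 85])
minimum([26, 23, 85]): compare 26 with minimum([23, 85])
minimum([23, 85]): compare 23 with minimum([85])
minimum([85]) = 85  (base case)
Compare 23 with 85 -> 23
Compare 26 with 23 -> 23
Compare 84 with 23 -> 23
Compare 75 with 23 -> 23
Compare 77 with 23 -> 23

23


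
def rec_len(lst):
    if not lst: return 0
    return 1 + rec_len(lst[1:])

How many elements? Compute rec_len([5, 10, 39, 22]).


rec_len([5, 10, 39, 22]) = 1 + rec_len([10, 39, 22])
rec_len([10, 39, 22]) = 1 + rec_len([39, 22])
rec_len([39, 22]) = 1 + rec_len([22])
rec_len([22]) = 1 + rec_len([])
rec_len([]) = 0  (base case)
Unwinding: 1 + 1 + 1 + 1 + 0 = 4

4


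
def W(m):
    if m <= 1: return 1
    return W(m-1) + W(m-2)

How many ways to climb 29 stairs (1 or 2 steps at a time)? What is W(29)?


Building up from base cases:
W(0) = 1
W(1) = 1
W(2) = W(1) + W(0) = 1 + 1 = 2
W(3) = W(2) + W(1) = 2 + 1 = 3
W(4) = W(3) + W(2) = 3 + 2 = 5
W(5) = W(4) + W(3) = 5 + 3 = 8
W(6) = W(5) + W(4) = 8 + 5 = 13
W(7) = W(6) + W(5) = 13 + 8 = 21
W(8) = W(7) + W(6) = 21 + 13 = 34
W(9) = W(8) + W(7) = 34 + 21 = 55
W(10) = W(9) + W(8) = 55 + 34 = 89
W(11) = W(10) + W(9) = 89 + 55 = 144
W(12) = W(11) + W(10) = 144 + 89 = 233
W(13) = W(12) + W(11) = 233 + 144 = 377
W(14) = W(13) + W(12) = 377 + 233 = 610
W(15) = W(14) + W(13) = 610 + 377 = 987
W(16) = W(15) + W(14) = 987 + 610 = 1597
W(17) = W(16) + W(15) = 1597 + 987 = 2584
W(18) = W(17) + W(16) = 2584 + 1597 = 4181
W(19) = W(18) + W(17) = 4181 + 2584 = 6765
W(20) = W(19) + W(18) = 6765 + 4181 = 10946
W(21) = W(20) + W(19) = 10946 + 6765 = 17711
W(22) = W(21) + W(20) = 17711 + 10946 = 28657
W(23) = W(22) + W(21) = 28657 + 17711 = 46368
W(24) = W(23) + W(22) = 46368 + 28657 = 75025
W(25) = W(24) + W(23) = 75025 + 46368 = 121393
W(26) = W(25) + W(24) = 121393 + 75025 = 196418
W(27) = W(26) + W(25) = 196418 + 121393 = 317811
W(28) = W(27) + W(26) = 317811 + 196418 = 514229
W(29) = W(28) + W(27) = 514229 + 317811 = 832040

832040


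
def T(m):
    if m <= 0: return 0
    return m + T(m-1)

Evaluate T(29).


T(29)
= 29 + 28 + 27 + 26 + 25 + 24 + 23 + 22 + 21 + 20 + 19 + 18 + 17 + 16 + 15 + 14 + 13 + 12 + 11 + 10 + 9 + 8 + 7 + 6 + 5 + 4 + 3 + 2 + 1 + T(0)
= 29 + 28 + 27 + 26 + 25 + 24 + 23 + 22 + 21 + 20 + 19 + 18 + 17 + 16 + 15 + 14 + 13 + 12 + 11 + 10 + 9 + 8 + 7 + 6 + 5 + 4 + 3 + 2 + 1 + 0
= 435

435


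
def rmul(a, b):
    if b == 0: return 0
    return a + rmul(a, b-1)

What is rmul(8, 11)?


rmul(8, 11) = 8 + rmul(8, 10)
rmul(8, 10) = 8 + rmul(8, 9)
rmul(8, 9) = 8 + rmul(8, 8)
rmul(8, 8) = 8 + rmul(8, 7)
rmul(8, 7) = 8 + rmul(8, 6)
rmul(8, 6) = 8 + rmul(8, 5)
rmul(8, 5) = 8 + rmul(8, 4)
rmul(8, 4) = 8 + rmul(8, 3)
rmul(8, 3) = 8 + rmul(8, 2)
rmul(8, 2) = 8 + rmul(8, 1)
rmul(8, 1) = 8 + rmul(8, 0)
rmul(8, 0) = 0  (base case)
Total: 8 + 8 + 8 + 8 + 8 + 8 + 8 + 8 + 8 + 8 + 8 + 0 = 88

88


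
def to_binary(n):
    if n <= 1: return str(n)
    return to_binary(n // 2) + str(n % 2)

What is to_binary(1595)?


to_binary(1595) = to_binary(797) + '1'
to_binary(797) = to_binary(398) + '1'
to_binary(398) = to_binary(199) + '0'
to_binary(199) = to_binary(99) + '1'
to_binary(99) = to_binary(49) + '1'
to_binary(49) = to_binary(24) + '1'
to_binary(24) = to_binary(12) + '0'
to_binary(12) = to_binary(6) + '0'
to_binary(6) = to_binary(3) + '0'
to_binary(3) = to_binary(1) + '1'
to_binary(1) = '1'  (base case)
Concatenating: '1' + '1' + '0' + '0' + '0' + '1' + '1' + '1' + '0' + '1' + '1' = '11000111011'

11000111011


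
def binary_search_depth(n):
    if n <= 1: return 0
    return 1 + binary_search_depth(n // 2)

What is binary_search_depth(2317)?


2317 / 2 = 1158
1158 / 2 = 579
579 / 2 = 289
289 / 2 = 144
144 / 2 = 72
72 / 2 = 36
36 / 2 = 18
18 / 2 = 9
9 / 2 = 4
4 / 2 = 2
2 / 2 = 1
Reached 1 after 11 halvings

11


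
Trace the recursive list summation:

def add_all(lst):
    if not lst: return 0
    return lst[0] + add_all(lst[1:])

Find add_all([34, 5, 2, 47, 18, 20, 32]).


add_all([34, 5, 2, 47, 18, 20, 32]) = 34 + add_all([5, 2, 47, 18, 20, 32])
add_all([5, 2, 47, 18, 20, 32]) = 5 + add_all([2, 47, 18, 20, 32])
add_all([2, 47, 18, 20, 32]) = 2 + add_all([47, 18, 20, 32])
add_all([47, 18, 20, 32]) = 47 + add_all([18, 20, 32])
add_all([18, 20, 32]) = 18 + add_all([20, 32])
add_all([20, 32]) = 20 + add_all([32])
add_all([32]) = 32 + add_all([])
add_all([]) = 0  (base case)
Total: 34 + 5 + 2 + 47 + 18 + 20 + 32 + 0 = 158

158


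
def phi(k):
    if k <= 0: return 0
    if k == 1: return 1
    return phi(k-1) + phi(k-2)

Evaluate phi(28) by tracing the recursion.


Computing phi(28) bottom-up:
phi(0) = 0
phi(1) = 1
phi(2) = phi(1) + phi(0) = 1 + 0 = 1
phi(3) = phi(2) + phi(1) = 1 + 1 = 2
phi(4) = phi(3) + phi(2) = 2 + 1 = 3
phi(5) = phi(4) + phi(3) = 3 + 2 = 5
phi(6) = phi(5) + phi(4) = 5 + 3 = 8
phi(7) = phi(6) + phi(5) = 8 + 5 = 13
phi(8) = phi(7) + phi(6) = 13 + 8 = 21
phi(9) = phi(8) + phi(7) = 21 + 13 = 34
phi(10) = phi(9) + phi(8) = 34 + 21 = 55
phi(11) = phi(10) + phi(9) = 55 + 34 = 89
phi(12) = phi(11) + phi(10) = 89 + 55 = 144
phi(13) = phi(12) + phi(11) = 144 + 89 = 233
phi(14) = phi(13) + phi(12) = 233 + 144 = 377
phi(15) = phi(14) + phi(13) = 377 + 233 = 610
phi(16) = phi(15) + phi(14) = 610 + 377 = 987
phi(17) = phi(16) + phi(15) = 987 + 610 = 1597
phi(18) = phi(17) + phi(16) = 1597 + 987 = 2584
phi(19) = phi(18) + phi(17) = 2584 + 1597 = 4181
phi(20) = phi(19) + phi(18) = 4181 + 2584 = 6765
phi(21) = phi(20) + phi(19) = 6765 + 4181 = 10946
phi(22) = phi(21) + phi(20) = 10946 + 6765 = 17711
phi(23) = phi(22) + phi(21) = 17711 + 10946 = 28657
phi(24) = phi(23) + phi(22) = 28657 + 17711 = 46368
phi(25) = phi(24) + phi(23) = 46368 + 28657 = 75025
phi(26) = phi(25) + phi(24) = 75025 + 46368 = 121393
phi(27) = phi(26) + phi(25) = 121393 + 75025 = 196418
phi(28) = phi(27) + phi(26) = 196418 + 121393 = 317811

317811


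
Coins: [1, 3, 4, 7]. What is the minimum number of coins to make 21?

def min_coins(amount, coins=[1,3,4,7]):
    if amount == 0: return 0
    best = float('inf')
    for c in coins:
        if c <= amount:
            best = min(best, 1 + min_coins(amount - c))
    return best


Building up with DP:
min_coins(0) = 0
min_coins(1) = min(1+min_coins(0)=1+0=1) = 1
min_coins(2) = min(1+min_coins(1)=1+1=2) = 2
min_coins(3) = min(1+min_coins(2)=1+2=3, 1+min_coins(0)=1+0=1) = 1
min_coins(4) = min(1+min_coins(3)=1+1=2, 1+min_coins(1)=1+1=2, 1+min_coins(0)=1+0=1) = 1
min_coins(5) = min(1+min_coins(4)=1+1=2, 1+min_coins(2)=1+2=3, 1+min_coins(1)=1+1=2) = 2
min_coins(6) = min(1+min_coins(5)=1+2=3, 1+min_coins(3)=1+1=2, 1+min_coins(2)=1+2=3) = 2
min_coins(7) = min(1+min_coins(6)=1+2=3, 1+min_coins(4)=1+1=2, 1+min_coins(3)=1+1=2, 1+min_coins(0)=1+0=1) = 1
min_coins(8) = min(1+min_coins(7)=1+1=2, 1+min_coins(5)=1+2=3, 1+min_coins(4)=1+1=2, 1+min_coins(1)=1+1=2) = 2
min_coins(9) = min(1+min_coins(8)=1+2=3, 1+min_coins(6)=1+2=3, 1+min_coins(5)=1+2=3, 1+min_coins(2)=1+2=3) = 3
min_coins(10) = min(1+min_coins(9)=1+3=4, 1+min_coins(7)=1+1=2, 1+min_coins(6)=1+2=3, 1+min_coins(3)=1+1=2) = 2
min_coins(11) = min(1+min_coins(10)=1+2=3, 1+min_coins(8)=1+2=3, 1+min_coins(7)=1+1=2, 1+min_coins(4)=1+1=2) = 2
min_coins(12) = min(1+min_coins(11)=1+2=3, 1+min_coins(9)=1+3=4, 1+min_coins(8)=1+2=3, 1+min_coins(5)=1+2=3) = 3
min_coins(13) = min(1+min_coins(12)=1+3=4, 1+min_coins(10)=1+2=3, 1+min_coins(9)=1+3=4, 1+min_coins(6)=1+2=3) = 3
min_coins(14) = min(1+min_coins(13)=1+3=4, 1+min_coins(11)=1+2=3, 1+min_coins(10)=1+2=3, 1+min_coins(7)=1+1=2) = 2
min_coins(15) = min(1+min_coins(14)=1+2=3, 1+min_coins(12)=1+3=4, 1+min_coins(11)=1+2=3, 1+min_coins(8)=1+2=3) = 3
min_coins(16) = min(1+min_coins(15)=1+3=4, 1+min_coins(13)=1+3=4, 1+min_coins(12)=1+3=4, 1+min_coins(9)=1+3=4) = 4
min_coins(17) = min(1+min_coins(16)=1+4=5, 1+min_coins(14)=1+2=3, 1+min_coins(13)=1+3=4, 1+min_coins(10)=1+2=3) = 3
min_coins(18) = min(1+min_coins(17)=1+3=4, 1+min_coins(15)=1+3=4, 1+min_coins(14)=1+2=3, 1+min_coins(11)=1+2=3) = 3
min_coins(19) = min(1+min_coins(18)=1+3=4, 1+min_coins(16)=1+4=5, 1+min_coins(15)=1+3=4, 1+min_coins(12)=1+3=4) = 4
min_coins(20) = min(1+min_coins(19)=1+4=5, 1+min_coins(17)=1+3=4, 1+min_coins(16)=1+4=5, 1+min_coins(13)=1+3=4) = 4
min_coins(21) = min(1+min_coins(20)=1+4=5, 1+min_coins(18)=1+3=4, 1+min_coins(17)=1+3=4, 1+min_coins(14)=1+2=3) = 3

3


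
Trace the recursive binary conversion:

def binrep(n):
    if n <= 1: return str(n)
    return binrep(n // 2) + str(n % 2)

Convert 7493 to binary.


binrep(7493) = binrep(3746) + '1'
binrep(3746) = binrep(1873) + '0'
binrep(1873) = binrep(936) + '1'
binrep(936) = binrep(468) + '0'
binrep(468) = binrep(234) + '0'
binrep(234) = binrep(117) + '0'
binrep(117) = binrep(58) + '1'
binrep(58) = binrep(29) + '0'
binrep(29) = binrep(14) + '1'
binrep(14) = binrep(7) + '0'
binrep(7) = binrep(3) + '1'
binrep(3) = binrep(1) + '1'
binrep(1) = '1'  (base case)
Concatenating: '1' + '1' + '1' + '0' + '1' + '0' + '1' + '0' + '0' + '0' + '1' + '0' + '1' = '1110101000101'

1110101000101


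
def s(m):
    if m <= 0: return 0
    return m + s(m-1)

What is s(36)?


s(36)
= 36 + 35 + 34 + 33 + 32 + 31 + 30 + 29 + 28 + 27 + 26 + 25 + 24 + 23 + 22 + 21 + 20 + 19 + 18 + 17 + 16 + 15 + 14 + 13 + 12 + 11 + 10 + 9 + 8 + 7 + 6 + 5 + 4 + 3 + 2 + 1 + s(0)
= 36 + 35 + 34 + 33 + 32 + 31 + 30 + 29 + 28 + 27 + 26 + 25 + 24 + 23 + 22 + 21 + 20 + 19 + 18 + 17 + 16 + 15 + 14 + 13 + 12 + 11 + 10 + 9 + 8 + 7 + 6 + 5 + 4 + 3 + 2 + 1 + 0
= 666

666


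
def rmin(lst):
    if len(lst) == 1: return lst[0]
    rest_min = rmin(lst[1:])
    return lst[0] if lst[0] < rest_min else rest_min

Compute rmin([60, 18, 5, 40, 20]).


rmin([60, 18, 5, 40, 20]): compare 60 with rmin([18, 5, 40, 20])
rmin([18, 5, 40, 20]): compare 18 with rmin([5, 40, 20])
rmin([5, 40, 20]): compare 5 with rmin([40, 20])
rmin([40, 20]): compare 40 with rmin([20])
rmin([20]) = 20  (base case)
Compare 40 with 20 -> 20
Compare 5 with 20 -> 5
Compare 18 with 5 -> 5
Compare 60 with 5 -> 5

5


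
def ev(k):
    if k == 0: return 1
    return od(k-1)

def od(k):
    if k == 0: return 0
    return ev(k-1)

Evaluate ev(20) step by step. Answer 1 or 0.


ev(20) = od(19)
od(19) = ev(18)
ev(18) = od(17)
od(17) = ev(16)
ev(16) = od(15)
od(15) = ev(14)
ev(14) = od(13)
od(13) = ev(12)
ev(12) = od(11)
od(11) = ev(10)
ev(10) = od(9)
od(9) = ev(8)
ev(8) = od(7)
od(7) = ev(6)
ev(6) = od(5)
od(5) = ev(4)
ev(4) = od(3)
od(3) = ev(2)
ev(2) = od(1)
od(1) = ev(0)
ev(0) = 1  (base case)
Result: 1

1


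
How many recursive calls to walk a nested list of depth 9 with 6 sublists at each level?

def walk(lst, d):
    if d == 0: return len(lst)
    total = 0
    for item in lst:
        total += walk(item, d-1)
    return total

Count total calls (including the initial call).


At depth 0 (root): 1 call
At depth 1: each of 1 parents calls walk on 6 children = 6 calls
At depth 2: each of 6 parents calls walk on 6 children = 36 calls
At depth 3: each of 36 parents calls walk on 6 children = 216 calls
At depth 4: each of 216 parents calls walk on 6 children = 1296 calls
At depth 5: each of 1296 parents calls walk on 6 children = 7776 calls
At depth 6: each of 7776 parents calls walk on 6 children = 46656 calls
At depth 7: each of 46656 parents calls walk on 6 children = 279936 calls
At depth 8: each of 279936 parents calls walk on 6 children = 1679616 calls
At depth 9: each of 1679616 parents calls walk on 6 children = 10077696 calls
Total: 1 + 6 + 36 + 216 + 1296 + 7776 + 46656 + 279936 + 1679616 + 10077696 = 12093235

12093235


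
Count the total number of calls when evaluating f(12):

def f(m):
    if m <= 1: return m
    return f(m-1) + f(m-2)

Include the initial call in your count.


Let C(n) = total calls for f(n)
C(0) = 1, C(1) = 1
C(2) = 1 + C(1) + C(0) = 1 + 1 + 1 = 3
C(3) = 1 + C(2) + C(1) = 1 + 3 + 1 = 5
C(4) = 1 + C(3) + C(2) = 1 + 5 + 3 = 9
C(5) = 1 + C(4) + C(3) = 1 + 9 + 5 = 15
C(6) = 1 + C(5) + C(4) = 1 + 15 + 9 = 25
C(7) = 1 + C(6) + C(5) = 1 + 25 + 15 = 41
C(8) = 1 + C(7) + C(6) = 1 + 41 + 25 = 67
C(9) = 1 + C(8) + C(7) = 1 + 67 + 41 = 109
C(10) = 1 + C(9) + C(8) = 1 + 109 + 67 = 177
C(11) = 1 + C(10) + C(9) = 1 + 177 + 109 = 287
C(12) = 1 + C(11) + C(10) = 1 + 287 + 177 = 465

465


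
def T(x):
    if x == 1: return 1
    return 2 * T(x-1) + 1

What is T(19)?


T(19) = 2 * T(18) + 1
T(18) = 2 * T(17) + 1
T(17) = 2 * T(16) + 1
T(16) = 2 * T(15) + 1
T(15) = 2 * T(14) + 1
T(14) = 2 * T(13) + 1
T(13) = 2 * T(12) + 1
T(12) = 2 * T(11) + 1
T(11) = 2 * T(10) + 1
T(10) = 2 * T(9) + 1
T(9) = 2 * T(8) + 1
T(8) = 2 * T(7) + 1
T(7) = 2 * T(6) + 1
T(6) = 2 * T(5) + 1
T(5) = 2 * T(4) + 1
T(4) = 2 * T(3) + 1
T(3) = 2 * T(2) + 1
T(2) = 2 * T(1) + 1
T(1) = 1  (base case)
T(2) = 2 * 1 + 1 = 3
T(3) = 2 * 3 + 1 = 7
T(4) = 2 * 7 + 1 = 15
T(5) = 2 * 15 + 1 = 31
T(6) = 2 * 31 + 1 = 63
T(7) = 2 * 63 + 1 = 127
T(8) = 2 * 127 + 1 = 255
T(9) = 2 * 255 + 1 = 511
T(10) = 2 * 511 + 1 = 1023
T(11) = 2 * 1023 + 1 = 2047
T(12) = 2 * 2047 + 1 = 4095
T(13) = 2 * 4095 + 1 = 8191
T(14) = 2 * 8191 + 1 = 16383
T(15) = 2 * 16383 + 1 = 32767
T(16) = 2 * 32767 + 1 = 65535
T(17) = 2 * 65535 + 1 = 131071
T(18) = 2 * 131071 + 1 = 262143
T(19) = 2 * 262143 + 1 = 524287

524287


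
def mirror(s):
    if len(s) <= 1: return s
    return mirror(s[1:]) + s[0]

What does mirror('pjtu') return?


mirror('pjtu') = mirror('jtu') + 'p'
mirror('jtu') = mirror('tu') + 'j'
mirror('tu') = mirror('u') + 't'
mirror('u') = 'u'  (base case)
Concatenating: 'u' + 't' + 'j' + 'p' = 'utjp'

utjp


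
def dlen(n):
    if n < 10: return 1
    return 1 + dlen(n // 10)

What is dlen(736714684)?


dlen(736714684) = 1 + dlen(73671468)
dlen(73671468) = 1 + dlen(7367146)
dlen(7367146) = 1 + dlen(736714)
dlen(736714) = 1 + dlen(73671)
dlen(73671) = 1 + dlen(7367)
dlen(7367) = 1 + dlen(736)
dlen(736) = 1 + dlen(73)
dlen(73) = 1 + dlen(7)
dlen(7) = 1  (base case: 7 < 10)
Unwinding: 1 + 1 + 1 + 1 + 1 + 1 + 1 + 1 + 1 = 9

9


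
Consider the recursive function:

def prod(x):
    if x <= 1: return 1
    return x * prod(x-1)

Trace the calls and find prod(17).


prod(17)
= 17 * prod(16)
= 17 * 16 * prod(15)
= 17 * 16 * 15 * prod(14)
= 17 * 16 * 15 * 14 * prod(13)
= 17 * 16 * 15 * 14 * 13 * prod(12)
= 17 * 16 * 15 * 14 * 13 * 12 * prod(11)
= 17 * 16 * 15 * 14 * 13 * 12 * 11 * prod(10)
= 17 * 16 * 15 * 14 * 13 * 12 * 11 * 10 * prod(9)
= 17 * 16 * 15 * 14 * 13 * 12 * 11 * 10 * 9 * prod(8)
= 17 * 16 * 15 * 14 * 13 * 12 * 11 * 10 * 9 * 8 * prod(7)
= 17 * 16 * 15 * 14 * 13 * 12 * 11 * 10 * 9 * 8 * 7 * prod(6)
= 17 * 16 * 15 * 14 * 13 * 12 * 11 * 10 * 9 * 8 * 7 * 6 * prod(5)
= 17 * 16 * 15 * 14 * 13 * 12 * 11 * 10 * 9 * 8 * 7 * 6 * 5 * prod(4)
= 17 * 16 * 15 * 14 * 13 * 12 * 11 * 10 * 9 * 8 * 7 * 6 * 5 * 4 * prod(3)
= 17 * 16 * 15 * 14 * 13 * 12 * 11 * 10 * 9 * 8 * 7 * 6 * 5 * 4 * 3 * prod(2)
= 17 * 16 * 15 * 14 * 13 * 12 * 11 * 10 * 9 * 8 * 7 * 6 * 5 * 4 * 3 * 2 * prod(1)
= 17 * 16 * 15 * 14 * 13 * 12 * 11 * 10 * 9 * 8 * 7 * 6 * 5 * 4 * 3 * 2 * 1
= 355687428096000

355687428096000


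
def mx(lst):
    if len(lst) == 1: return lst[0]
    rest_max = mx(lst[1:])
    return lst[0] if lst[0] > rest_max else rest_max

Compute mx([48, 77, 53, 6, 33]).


mx([48, 77, 53, 6, 33]): compare 48 with mx([77, 53, 6, 33])
mx([77, 53, 6, 33]): compare 77 with mx([53, 6, 33])
mx([53, 6, 33]): compare 53 with mx([6, 33])
mx([6, 33]): compare 6 with mx([33])
mx([33]) = 33  (base case)
Compare 6 with 33 -> 33
Compare 53 with 33 -> 53
Compare 77 with 53 -> 77
Compare 48 with 77 -> 77

77


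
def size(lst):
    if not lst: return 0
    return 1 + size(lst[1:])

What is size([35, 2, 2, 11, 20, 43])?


size([35, 2, 2, 11, 20, 43]) = 1 + size([2, 2, 11, 20, 43])
size([2, 2, 11, 20, 43]) = 1 + size([2, 11, 20, 43])
size([2, 11, 20, 43]) = 1 + size([11, 20, 43])
size([11, 20, 43]) = 1 + size([20, 43])
size([20, 43]) = 1 + size([43])
size([43]) = 1 + size([])
size([]) = 0  (base case)
Unwinding: 1 + 1 + 1 + 1 + 1 + 1 + 0 = 6

6


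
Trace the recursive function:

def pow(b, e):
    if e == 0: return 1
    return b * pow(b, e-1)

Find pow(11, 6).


pow(11, 6)
= 11 * pow(11, 5)
= 11 * 11 * pow(11, 4)
= 11 * 11 * 11 * pow(11, 3)
= 11 * 11 * 11 * 11 * pow(11, 2)
= 11 * 11 * 11 * 11 * 11 * pow(11, 1)
= 11 * 11 * 11 * 11 * 11 * 11 * pow(11, 0)
= 11 * 11 * 11 * 11 * 11 * 11 * 1
= 1771561

1771561


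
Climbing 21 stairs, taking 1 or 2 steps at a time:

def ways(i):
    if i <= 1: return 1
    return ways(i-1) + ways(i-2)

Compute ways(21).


Building up from base cases:
ways(0) = 1
ways(1) = 1
ways(2) = ways(1) + ways(0) = 1 + 1 = 2
ways(3) = ways(2) + ways(1) = 2 + 1 = 3
ways(4) = ways(3) + ways(2) = 3 + 2 = 5
ways(5) = ways(4) + ways(3) = 5 + 3 = 8
ways(6) = ways(5) + ways(4) = 8 + 5 = 13
ways(7) = ways(6) + ways(5) = 13 + 8 = 21
ways(8) = ways(7) + ways(6) = 21 + 13 = 34
ways(9) = ways(8) + ways(7) = 34 + 21 = 55
ways(10) = ways(9) + ways(8) = 55 + 34 = 89
ways(11) = ways(10) + ways(9) = 89 + 55 = 144
ways(12) = ways(11) + ways(10) = 144 + 89 = 233
ways(13) = ways(12) + ways(11) = 233 + 144 = 377
ways(14) = ways(13) + ways(12) = 377 + 233 = 610
ways(15) = ways(14) + ways(13) = 610 + 377 = 987
ways(16) = ways(15) + ways(14) = 987 + 610 = 1597
ways(17) = ways(16) + ways(15) = 1597 + 987 = 2584
ways(18) = ways(17) + ways(16) = 2584 + 1597 = 4181
ways(19) = ways(18) + ways(17) = 4181 + 2584 = 6765
ways(20) = ways(19) + ways(18) = 6765 + 4181 = 10946
ways(21) = ways(20) + ways(19) = 10946 + 6765 = 17711

17711


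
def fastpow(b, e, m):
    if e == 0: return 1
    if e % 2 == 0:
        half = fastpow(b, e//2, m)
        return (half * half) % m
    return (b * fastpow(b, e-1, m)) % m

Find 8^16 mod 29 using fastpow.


fastpow(8, 16, 29): e is even, compute fastpow(8, 8, 29)
  fastpow(8, 8, 29): e is even, compute fastpow(8, 4, 29)
    fastpow(8, 4, 29): e is even, compute fastpow(8, 2, 29)
      fastpow(8, 2, 29): e is even, compute fastpow(8, 1, 29)
        fastpow(8, 1, 29): e is odd, compute fastpow(8, 0, 29)
          fastpow(8, 0, 29) = 1
        (8 * 1) % 29 = 8
      half=8, (8*8) % 29 = 6
    half=6, (6*6) % 29 = 7
  half=7, (7*7) % 29 = 20
half=20, (20*20) % 29 = 23

23


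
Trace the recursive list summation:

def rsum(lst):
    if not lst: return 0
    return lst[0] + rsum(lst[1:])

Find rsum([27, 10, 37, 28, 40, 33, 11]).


rsum([27, 10, 37, 28, 40, 33, 11]) = 27 + rsum([10, 37, 28, 40, 33, 11])
rsum([10, 37, 28, 40, 33, 11]) = 10 + rsum([37, 28, 40, 33, 11])
rsum([37, 28, 40, 33, 11]) = 37 + rsum([28, 40, 33, 11])
rsum([28, 40, 33, 11]) = 28 + rsum([40, 33, 11])
rsum([40, 33, 11]) = 40 + rsum([33, 11])
rsum([33, 11]) = 33 + rsum([11])
rsum([11]) = 11 + rsum([])
rsum([]) = 0  (base case)
Total: 27 + 10 + 37 + 28 + 40 + 33 + 11 + 0 = 186

186


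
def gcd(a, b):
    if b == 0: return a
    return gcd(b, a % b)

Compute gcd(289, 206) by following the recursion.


gcd(289, 206) = gcd(206, 83)
gcd(206, 83) = gcd(83, 40)
gcd(83, 40) = gcd(40, 3)
gcd(40, 3) = gcd(3, 1)
gcd(3, 1) = gcd(1, 0)
gcd(1, 0) = 1  (base case)

1


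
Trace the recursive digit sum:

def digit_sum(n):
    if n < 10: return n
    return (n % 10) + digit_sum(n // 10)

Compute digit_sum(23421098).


digit_sum(23421098) = 8 + digit_sum(2342109)
digit_sum(2342109) = 9 + digit_sum(234210)
digit_sum(234210) = 0 + digit_sum(23421)
digit_sum(23421) = 1 + digit_sum(2342)
digit_sum(2342) = 2 + digit_sum(234)
digit_sum(234) = 4 + digit_sum(23)
digit_sum(23) = 3 + digit_sum(2)
digit_sum(2) = 2  (base case)
Total: 8 + 9 + 0 + 1 + 2 + 4 + 3 + 2 = 29

29


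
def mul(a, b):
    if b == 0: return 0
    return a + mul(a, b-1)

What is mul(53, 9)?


mul(53, 9) = 53 + mul(53, 8)
mul(53, 8) = 53 + mul(53, 7)
mul(53, 7) = 53 + mul(53, 6)
mul(53, 6) = 53 + mul(53, 5)
mul(53, 5) = 53 + mul(53, 4)
mul(53, 4) = 53 + mul(53, 3)
mul(53, 3) = 53 + mul(53, 2)
mul(53, 2) = 53 + mul(53, 1)
mul(53, 1) = 53 + mul(53, 0)
mul(53, 0) = 0  (base case)
Total: 53 + 53 + 53 + 53 + 53 + 53 + 53 + 53 + 53 + 0 = 477

477


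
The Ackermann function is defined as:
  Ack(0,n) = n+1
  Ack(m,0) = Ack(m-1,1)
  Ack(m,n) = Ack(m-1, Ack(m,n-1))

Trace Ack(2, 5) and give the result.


Ack(2, 5) = Ack(1, Ack(2, 4))
  Ack(2, 4) = Ack(1, Ack(2, 3))
    Ack(2, 3) = Ack(1, Ack(2, 2))
      Ack(2, 2) = Ack(1, Ack(2, 1))
        Ack(2, 1) = Ack(1, Ack(2, 0))
          Ack(2, 0) = Ack(1, 1)
          Ack(1, 1) = Ack(0, Ack(1, 0))
          Ack(1, 0) = Ack(0, 1)
          Ack(0, 1) = 2
            = Ack(0, 2)
          Ack(0, 2) = 3
          = Ack(1, 3)
          Ack(1, 3) = Ack(0, Ack(1, 2))
          Ack(1, 2) = Ack(0, Ack(1, 1))
          Ack(1, 1) = Ack(0, Ack(1, 0))
          Ack(1, 0) = Ack(0, 1)
          Ack(0, 1) = 2
            = Ack(0, 2)
          Ack(0, 2) = 3
            = Ack(0, 3)
          Ack(0, 3) = 4
            = Ack(0, 4)
          Ack(0, 4) = 5
        = Ack(1, 5)
        Ack(1, 5) = Ack(0, Ack(1, 4))
... (trace truncated)
Result: Ack(2, 5) = 13

13


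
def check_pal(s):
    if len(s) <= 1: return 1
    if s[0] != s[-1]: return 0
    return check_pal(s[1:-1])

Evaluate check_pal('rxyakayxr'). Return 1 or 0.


check_pal('rxyakayxr'): s[0]='r' == s[-1]='r' -> check check_pal('xyakayx')
check_pal('xyakayx'): s[0]='x' == s[-1]='x' -> check check_pal('yakay')
check_pal('yakay'): s[0]='y' == s[-1]='y' -> check check_pal('aka')
check_pal('aka'): s[0]='a' == s[-1]='a' -> check check_pal('k')
check_pal('k'): len <= 1 -> return 1  (base case)
Result: 1 (palindrome)

1


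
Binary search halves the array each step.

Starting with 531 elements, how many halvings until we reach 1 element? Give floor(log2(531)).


531 / 2 = 265
265 / 2 = 132
132 / 2 = 66
66 / 2 = 33
33 / 2 = 16
16 / 2 = 8
8 / 2 = 4
4 / 2 = 2
2 / 2 = 1
Reached 1 after 9 halvings

9


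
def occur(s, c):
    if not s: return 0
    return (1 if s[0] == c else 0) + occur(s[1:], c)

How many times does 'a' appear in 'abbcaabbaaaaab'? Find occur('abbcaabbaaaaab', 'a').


s[0]='a' == 'a' -> 1
s[0]='b' != 'a' -> 0
s[0]='b' != 'a' -> 0
s[0]='c' != 'a' -> 0
s[0]='a' == 'a' -> 1
s[0]='a' == 'a' -> 1
s[0]='b' != 'a' -> 0
s[0]='b' != 'a' -> 0
s[0]='a' == 'a' -> 1
s[0]='a' == 'a' -> 1
s[0]='a' == 'a' -> 1
s[0]='a' == 'a' -> 1
s[0]='a' == 'a' -> 1
s[0]='b' != 'a' -> 0
Sum: 1 + 0 + 0 + 0 + 1 + 1 + 0 + 0 + 1 + 1 + 1 + 1 + 1 + 0 = 8

8


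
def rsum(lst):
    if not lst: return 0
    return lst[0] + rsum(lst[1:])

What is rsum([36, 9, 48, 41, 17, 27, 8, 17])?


rsum([36, 9, 48, 41, 17, 27, 8, 17]) = 36 + rsum([9, 48, 41, 17, 27, 8, 17])
rsum([9, 48, 41, 17, 27, 8, 17]) = 9 + rsum([48, 41, 17, 27, 8, 17])
rsum([48, 41, 17, 27, 8, 17]) = 48 + rsum([41, 17, 27, 8, 17])
rsum([41, 17, 27, 8, 17]) = 41 + rsum([17, 27, 8, 17])
rsum([17, 27, 8, 17]) = 17 + rsum([27, 8, 17])
rsum([27, 8, 17]) = 27 + rsum([8, 17])
rsum([8, 17]) = 8 + rsum([17])
rsum([17]) = 17 + rsum([])
rsum([]) = 0  (base case)
Total: 36 + 9 + 48 + 41 + 17 + 27 + 8 + 17 + 0 = 203

203


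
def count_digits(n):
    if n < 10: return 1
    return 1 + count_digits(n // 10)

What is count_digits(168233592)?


count_digits(168233592) = 1 + count_digits(16823359)
count_digits(16823359) = 1 + count_digits(1682335)
count_digits(1682335) = 1 + count_digits(168233)
count_digits(168233) = 1 + count_digits(16823)
count_digits(16823) = 1 + count_digits(1682)
count_digits(1682) = 1 + count_digits(168)
count_digits(168) = 1 + count_digits(16)
count_digits(16) = 1 + count_digits(1)
count_digits(1) = 1  (base case: 1 < 10)
Unwinding: 1 + 1 + 1 + 1 + 1 + 1 + 1 + 1 + 1 = 9

9


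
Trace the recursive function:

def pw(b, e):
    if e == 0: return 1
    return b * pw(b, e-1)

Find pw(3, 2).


pw(3, 2)
= 3 * pw(3, 1)
= 3 * 3 * pw(3, 0)
= 3 * 3 * 1
= 9

9


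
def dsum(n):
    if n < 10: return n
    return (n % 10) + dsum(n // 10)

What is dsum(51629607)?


dsum(51629607) = 7 + dsum(5162960)
dsum(5162960) = 0 + dsum(516296)
dsum(516296) = 6 + dsum(51629)
dsum(51629) = 9 + dsum(5162)
dsum(5162) = 2 + dsum(516)
dsum(516) = 6 + dsum(51)
dsum(51) = 1 + dsum(5)
dsum(5) = 5  (base case)
Total: 7 + 0 + 6 + 9 + 2 + 6 + 1 + 5 = 36

36


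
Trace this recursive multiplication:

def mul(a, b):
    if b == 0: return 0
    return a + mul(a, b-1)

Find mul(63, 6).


mul(63, 6) = 63 + mul(63, 5)
mul(63, 5) = 63 + mul(63, 4)
mul(63, 4) = 63 + mul(63, 3)
mul(63, 3) = 63 + mul(63, 2)
mul(63, 2) = 63 + mul(63, 1)
mul(63, 1) = 63 + mul(63, 0)
mul(63, 0) = 0  (base case)
Total: 63 + 63 + 63 + 63 + 63 + 63 + 0 = 378

378


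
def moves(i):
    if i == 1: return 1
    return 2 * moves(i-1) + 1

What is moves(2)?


moves(2) = 2 * moves(1) + 1
moves(1) = 1  (base case)
moves(2) = 2 * 1 + 1 = 3

3


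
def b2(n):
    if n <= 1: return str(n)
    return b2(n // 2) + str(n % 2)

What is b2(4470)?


b2(4470) = b2(2235) + '0'
b2(2235) = b2(1117) + '1'
b2(1117) = b2(558) + '1'
b2(558) = b2(279) + '0'
b2(279) = b2(139) + '1'
b2(139) = b2(69) + '1'
b2(69) = b2(34) + '1'
b2(34) = b2(17) + '0'
b2(17) = b2(8) + '1'
b2(8) = b2(4) + '0'
b2(4) = b2(2) + '0'
b2(2) = b2(1) + '0'
b2(1) = '1'  (base case)
Concatenating: '1' + '0' + '0' + '0' + '1' + '0' + '1' + '1' + '1' + '0' + '1' + '1' + '0' = '1000101110110'

1000101110110
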